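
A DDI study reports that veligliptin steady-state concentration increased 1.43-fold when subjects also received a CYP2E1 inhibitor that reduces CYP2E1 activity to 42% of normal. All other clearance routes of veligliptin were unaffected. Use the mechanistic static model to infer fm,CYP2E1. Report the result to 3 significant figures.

Let fm be the CYP2E1 fraction. New clearance relative to baseline = fm × 0.42 + (1 − fm).
Steady-state concentration ratio = 1 / (new CL fraction), so new CL fraction = 1 / 1.43 = 0.6993.
fm × 0.42 + 1 − fm = 0.6993  ⇒  fm × (0.42 − 1) = −0.3007  ⇒  fm = 0.518.

0.518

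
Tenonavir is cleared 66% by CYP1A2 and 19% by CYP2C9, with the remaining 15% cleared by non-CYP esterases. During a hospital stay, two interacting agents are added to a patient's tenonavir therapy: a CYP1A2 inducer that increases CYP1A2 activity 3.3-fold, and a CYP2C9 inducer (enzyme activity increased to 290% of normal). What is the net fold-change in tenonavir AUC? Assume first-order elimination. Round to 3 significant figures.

The CYP1A2 pathway (66% of clearance) is boosted to 3.3× activity: 0.66 × 3.3 = 2.178.
The CYP2C9 pathway (19% of clearance) increases to 2.9× activity: 0.19 × 2.9 = 0.551.
Non-CYP routes (15%) are unchanged.
CL_new/CL_old = 2.178 + 0.551 + 0.15 = 2.879.
AUC ∝ 1/CL: fold-change = 1 / 2.879 = 0.347.

0.347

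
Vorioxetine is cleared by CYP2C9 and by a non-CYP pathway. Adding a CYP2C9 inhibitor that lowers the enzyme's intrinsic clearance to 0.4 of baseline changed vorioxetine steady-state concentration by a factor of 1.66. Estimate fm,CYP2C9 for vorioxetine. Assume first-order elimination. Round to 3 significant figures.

Let x = fm,CYP2C9. Because steady-state concentration ∝ 1/CL, relative clearance fell to 1/1.66 = 0.6024.
Setting x·0.4 + (1 − x) = 0.6024 and solving: x = (0.6024 − 1)/(0.4 − 1) = 0.663.

0.663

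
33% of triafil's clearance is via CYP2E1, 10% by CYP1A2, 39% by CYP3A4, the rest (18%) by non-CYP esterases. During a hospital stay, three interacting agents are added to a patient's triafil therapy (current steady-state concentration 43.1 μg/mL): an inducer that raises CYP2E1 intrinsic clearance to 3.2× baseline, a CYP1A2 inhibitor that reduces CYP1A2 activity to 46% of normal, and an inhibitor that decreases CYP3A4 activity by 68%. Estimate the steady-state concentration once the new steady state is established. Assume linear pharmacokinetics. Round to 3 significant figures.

CYP2E1: 0.33 × 3.2 = 1.056
CYP1A2: 0.1 × 0.46 = 0.046
CYP3A4: 0.39 × 0.32 = 0.1248
Other: 0.18 (unchanged)
Relative clearance = 1.056 + 0.046 + 0.1248 + 0.18 = 1.4068.
Steady-state concentration ∝ 1/CL: new value = 43.1 / 1.4068 = 30.6 μg/mL.

30.6 μg/mL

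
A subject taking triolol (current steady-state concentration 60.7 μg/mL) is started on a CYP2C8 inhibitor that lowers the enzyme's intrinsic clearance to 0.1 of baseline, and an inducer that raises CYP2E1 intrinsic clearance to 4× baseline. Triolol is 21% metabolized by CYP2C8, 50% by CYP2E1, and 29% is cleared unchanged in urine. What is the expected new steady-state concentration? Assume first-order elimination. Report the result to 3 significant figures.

26.3 μg/mL

The CYP2C8 pathway (21% of clearance) drops to 0.1× activity: 0.21 × 0.1 = 0.021.
The CYP2E1 pathway (50% of clearance) is boosted to 4× activity: 0.5 × 4 = 2.
The remaining 29% of clearance is unaffected.
Relative clearance = 0.021 + 2 + 0.29 = 2.311.
New steady-state concentration = 60.7 / 2.311 = 26.3 μg/mL (concentration scales inversely with clearance).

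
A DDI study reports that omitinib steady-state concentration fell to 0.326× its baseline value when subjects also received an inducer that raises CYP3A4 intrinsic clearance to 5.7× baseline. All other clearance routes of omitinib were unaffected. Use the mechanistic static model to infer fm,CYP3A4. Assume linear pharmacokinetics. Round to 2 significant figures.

Let x = fm,CYP3A4. Because steady-state concentration ∝ 1/CL, relative clearance rose to 1/0.326 = 3.067.
Setting x·5.7 + (1 − x) = 3.067 and solving: x = (3.067 − 1)/(5.7 − 1) = 0.44.

0.44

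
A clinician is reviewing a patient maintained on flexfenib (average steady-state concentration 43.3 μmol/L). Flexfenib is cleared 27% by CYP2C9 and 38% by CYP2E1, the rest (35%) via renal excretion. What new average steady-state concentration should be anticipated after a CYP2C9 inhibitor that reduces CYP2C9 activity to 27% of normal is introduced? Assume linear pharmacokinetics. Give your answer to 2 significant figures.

54 μmol/L

CYP2C9: 0.27 × 0.27 = 0.0729
CYP2E1: 0.38 (unchanged)
Other: 0.35 (unchanged)
Relative clearance = 0.0729 + 0.38 + 0.35 = 0.8029.
Average steady-state concentration ∝ 1/CL, so new value = 43.3 / 0.8029 = 54 μmol/L.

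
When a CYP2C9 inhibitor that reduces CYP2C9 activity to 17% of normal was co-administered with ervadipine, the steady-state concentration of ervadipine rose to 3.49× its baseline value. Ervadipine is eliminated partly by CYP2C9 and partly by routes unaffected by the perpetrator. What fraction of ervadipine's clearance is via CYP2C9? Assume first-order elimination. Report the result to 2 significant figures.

Write x for the fraction cleared via CYP2C9. The observed steady-state concentration change means clearance fell to 1/3.49 = 0.2865 of baseline.
Only the CYP2C9 route changed, so 0.2865 = x·0.17 + (1 − x), giving x = 0.86.

0.86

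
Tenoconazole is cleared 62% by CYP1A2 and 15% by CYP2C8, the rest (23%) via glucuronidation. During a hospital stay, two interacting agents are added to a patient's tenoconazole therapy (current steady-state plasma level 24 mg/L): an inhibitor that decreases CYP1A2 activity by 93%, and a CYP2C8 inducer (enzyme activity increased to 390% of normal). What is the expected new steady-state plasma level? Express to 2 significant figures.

28 mg/L

The CYP1A2 pathway (62% of clearance) is reduced to 0.07× activity: 0.62 × 0.07 = 0.0434.
The CYP2C8 pathway (15% of clearance) rises to 3.9× activity: 0.15 × 3.9 = 0.585.
The remaining 23% of clearance is unaffected.
New clearance relative to baseline: 0.0434 + 0.585 + 0.23 = 0.8584.
Dividing the baseline by the relative clearance: 24 / 0.8584 = 28 mg/L.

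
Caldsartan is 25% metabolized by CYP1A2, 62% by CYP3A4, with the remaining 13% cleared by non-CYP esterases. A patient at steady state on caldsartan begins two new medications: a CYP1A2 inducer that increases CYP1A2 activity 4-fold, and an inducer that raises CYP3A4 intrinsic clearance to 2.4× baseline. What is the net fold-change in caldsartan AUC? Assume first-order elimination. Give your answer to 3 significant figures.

CYP1A2: 0.25 × 4 = 1
CYP3A4: 0.62 × 2.4 = 1.488
Other: 0.13 (unchanged)
Relative clearance = 1 + 1.488 + 0.13 = 2.618.
Because AUC varies inversely with clearance, the combined effect is 1 / 2.618 = 0.382.

0.382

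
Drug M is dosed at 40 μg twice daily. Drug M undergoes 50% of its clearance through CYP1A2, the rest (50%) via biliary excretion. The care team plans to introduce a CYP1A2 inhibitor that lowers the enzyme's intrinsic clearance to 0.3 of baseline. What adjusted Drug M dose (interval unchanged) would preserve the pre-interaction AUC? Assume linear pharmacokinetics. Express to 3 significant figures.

26.0 μg

The CYP1A2 pathway (50% of clearance) is reduced to 0.3× activity: 0.5 × 0.3 = 0.15.
Non-CYP routes (50%) are unchanged.
CL_new/CL_old = 0.15 + 0.5 = 0.65.
Css,avg = (dose rate)/CL, so holding Css fixed requires dose ∝ CL: 40 × 0.65 = 26.0 μg.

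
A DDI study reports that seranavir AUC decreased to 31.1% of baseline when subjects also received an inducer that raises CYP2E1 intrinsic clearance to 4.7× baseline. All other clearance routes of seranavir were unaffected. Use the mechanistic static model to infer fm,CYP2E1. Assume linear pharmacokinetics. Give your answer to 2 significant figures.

0.60

Let fm be the CYP2E1 fraction. New clearance relative to baseline = fm × 4.7 + (1 − fm).
AUC ratio = 1 / (new CL fraction), so new CL fraction = 1 / 0.311 = 3.215.
fm × 4.7 + 1 − fm = 3.215  ⇒  fm × (4.7 − 1) = 2.215  ⇒  fm = 0.60.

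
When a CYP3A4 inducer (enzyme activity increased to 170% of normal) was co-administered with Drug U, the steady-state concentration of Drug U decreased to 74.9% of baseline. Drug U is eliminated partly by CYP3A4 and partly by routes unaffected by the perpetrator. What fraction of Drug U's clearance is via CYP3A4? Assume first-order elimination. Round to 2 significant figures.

Call the CYP3A4 fraction fm. After the interaction, CL_new/CL_old = fm × 1.7 + (1 − fm).
Steady-state concentration ratio = 1 / (new CL fraction), so new CL fraction = 1 / 0.749 = 1.335.
fm × 1.7 + 1 − fm = 1.335  ⇒  fm × (1.7 − 1) = 0.3351  ⇒  fm = 0.48.

0.48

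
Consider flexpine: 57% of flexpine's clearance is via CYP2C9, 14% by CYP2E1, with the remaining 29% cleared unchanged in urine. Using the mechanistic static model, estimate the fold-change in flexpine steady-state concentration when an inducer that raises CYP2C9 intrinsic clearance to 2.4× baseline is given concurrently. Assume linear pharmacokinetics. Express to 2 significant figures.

0.56

The CYP2C9 pathway (57% of clearance) is boosted to 2.4× activity: 0.57 × 2.4 = 1.368.
CYP2E1 (14%) and the residual 29% are unaffected.
Relative clearance = 1.368 + 0.14 + 0.29 = 1.798.
Steady-state concentration is inversely proportional to clearance, so the fold-change is 1 / 1.798 = 0.56.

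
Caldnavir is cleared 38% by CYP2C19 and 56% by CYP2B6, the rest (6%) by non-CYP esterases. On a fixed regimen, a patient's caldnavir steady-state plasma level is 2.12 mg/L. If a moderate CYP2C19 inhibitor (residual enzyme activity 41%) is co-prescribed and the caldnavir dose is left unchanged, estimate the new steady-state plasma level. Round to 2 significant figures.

2.7 mg/L

The CYP2C19 pathway (38% of clearance) is reduced to 0.41× activity: 0.38 × 0.41 = 0.1558.
CYP2B6 (56%) and the residual 6% are unaffected.
Relative clearance = 0.1558 + 0.56 + 0.06 = 0.7758.
New steady-state plasma level = baseline ÷ relative clearance = 2.12 / 0.7758 = 2.7 mg/L.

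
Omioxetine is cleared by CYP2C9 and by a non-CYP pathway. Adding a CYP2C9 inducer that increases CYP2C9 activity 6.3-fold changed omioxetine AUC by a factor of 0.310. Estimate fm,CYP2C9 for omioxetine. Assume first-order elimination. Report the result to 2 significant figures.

0.42

CL'/CL = 1 / 0.310 = 3.226
6.3·fm + (1 − fm) = 3.226
fm = (3.226 − 1) / (6.3 − 1) = 0.42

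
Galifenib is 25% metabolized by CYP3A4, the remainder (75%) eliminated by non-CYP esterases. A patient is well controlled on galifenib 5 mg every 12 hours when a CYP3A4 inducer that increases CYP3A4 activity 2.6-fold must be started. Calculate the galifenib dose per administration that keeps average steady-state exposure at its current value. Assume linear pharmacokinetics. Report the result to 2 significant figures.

7.0 mg

The CYP3A4 pathway (25% of clearance) rises to 2.6× activity: 0.25 × 2.6 = 0.65.
The remaining 75% of clearance is unaffected.
New clearance relative to baseline: 0.65 + 0.75 = 1.4.
To maintain the same steady-state level, dose must scale with clearance: new dose = 5 × 1.4 = 7.0 mg.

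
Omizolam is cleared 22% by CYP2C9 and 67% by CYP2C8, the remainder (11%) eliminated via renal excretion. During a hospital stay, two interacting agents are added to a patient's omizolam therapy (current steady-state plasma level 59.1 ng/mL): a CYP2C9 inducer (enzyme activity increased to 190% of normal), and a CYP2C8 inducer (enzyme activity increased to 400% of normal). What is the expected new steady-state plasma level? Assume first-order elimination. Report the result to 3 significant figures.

18.4 ng/mL

The CYP2C9 pathway (22% of clearance) is boosted to 1.9× activity: 0.22 × 1.9 = 0.418.
The CYP2C8 pathway (67% of clearance) rises to 4× activity: 0.67 × 4 = 2.68.
The remaining 11% of clearance is unaffected.
Relative clearance = 0.418 + 2.68 + 0.11 = 3.208.
Dividing the baseline by the relative clearance: 59.1 / 3.208 = 18.4 ng/mL.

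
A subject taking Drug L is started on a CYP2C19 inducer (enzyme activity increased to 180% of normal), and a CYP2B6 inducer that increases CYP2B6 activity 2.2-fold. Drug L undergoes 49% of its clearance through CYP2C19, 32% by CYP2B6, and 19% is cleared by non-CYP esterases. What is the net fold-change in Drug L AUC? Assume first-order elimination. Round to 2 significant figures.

0.56

The CYP2C19 pathway (49% of clearance) is boosted to 1.8× activity: 0.49 × 1.8 = 0.882.
The CYP2B6 pathway (32% of clearance) increases to 2.2× activity: 0.32 × 2.2 = 0.704.
Non-CYP routes (19%) are unchanged.
CL_new/CL_old = 0.882 + 0.704 + 0.19 = 1.776.
Net AUC ratio = 1 / 1.776 = 0.56.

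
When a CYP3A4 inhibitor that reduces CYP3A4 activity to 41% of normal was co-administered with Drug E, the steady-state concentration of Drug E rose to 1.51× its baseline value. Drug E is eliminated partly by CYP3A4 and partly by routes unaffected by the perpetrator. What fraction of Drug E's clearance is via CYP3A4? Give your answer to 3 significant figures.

Write x for the fraction cleared via CYP3A4. The observed steady-state concentration change means clearance fell to 1/1.51 = 0.6623 of baseline.
Setting x·0.41 + (1 − x) = 0.6623 and solving: x = (0.6623 − 1)/(0.41 − 1) = 0.572.

0.572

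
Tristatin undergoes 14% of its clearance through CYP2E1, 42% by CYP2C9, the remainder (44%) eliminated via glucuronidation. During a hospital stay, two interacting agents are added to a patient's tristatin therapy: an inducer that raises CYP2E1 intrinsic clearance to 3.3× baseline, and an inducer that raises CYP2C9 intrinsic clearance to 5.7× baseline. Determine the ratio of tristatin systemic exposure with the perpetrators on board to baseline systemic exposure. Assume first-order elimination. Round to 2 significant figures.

0.30

The CYP2E1 pathway (14% of clearance) rises to 3.3× activity: 0.14 × 3.3 = 0.462.
The CYP2C9 pathway (42% of clearance) is boosted to 5.7× activity: 0.42 × 5.7 = 2.394.
The remaining 44% of clearance is unaffected.
Relative clearance = 0.462 + 2.394 + 0.44 = 3.296.
Because systemic exposure varies inversely with clearance, the combined effect is 1 / 3.296 = 0.30.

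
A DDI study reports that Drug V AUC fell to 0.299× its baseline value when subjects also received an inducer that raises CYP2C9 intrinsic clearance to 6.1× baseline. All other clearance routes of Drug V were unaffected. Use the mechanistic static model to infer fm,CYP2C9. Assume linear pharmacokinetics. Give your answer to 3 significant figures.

Let x = fm,CYP2C9. Because AUC ∝ 1/CL, relative clearance rose to 1/0.299 = 3.344.
Setting x·6.1 + (1 − x) = 3.344 and solving: x = (3.344 − 1)/(6.1 − 1) = 0.460.

0.460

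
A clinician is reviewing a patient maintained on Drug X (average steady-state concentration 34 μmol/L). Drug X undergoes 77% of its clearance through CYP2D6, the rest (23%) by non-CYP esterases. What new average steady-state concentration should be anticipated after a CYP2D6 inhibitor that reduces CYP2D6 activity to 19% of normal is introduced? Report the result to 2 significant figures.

The CYP2D6 pathway (77% of clearance) drops to 0.19× activity: 0.77 × 0.19 = 0.1463.
The remaining 23% of clearance is unaffected.
New clearance relative to baseline: 0.1463 + 0.23 = 0.3763.
Average steady-state concentration ∝ 1/CL, so new value = 34 / 0.3763 = 90 μmol/L.

90 μmol/L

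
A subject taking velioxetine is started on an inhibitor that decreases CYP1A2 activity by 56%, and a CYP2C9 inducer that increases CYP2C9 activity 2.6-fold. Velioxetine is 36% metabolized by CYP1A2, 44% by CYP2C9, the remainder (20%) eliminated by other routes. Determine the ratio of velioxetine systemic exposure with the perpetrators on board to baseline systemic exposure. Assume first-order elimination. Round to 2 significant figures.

0.67

The CYP1A2 pathway (36% of clearance) is reduced to 0.44× activity: 0.36 × 0.44 = 0.1584.
The CYP2C9 pathway (44% of clearance) rises to 2.6× activity: 0.44 × 2.6 = 1.144.
The remaining 20% of clearance is unaffected.
CL_new/CL_old = 0.1584 + 1.144 + 0.2 = 1.5024.
Systemic exposure ∝ 1/CL: fold-change = 1 / 1.5024 = 0.67.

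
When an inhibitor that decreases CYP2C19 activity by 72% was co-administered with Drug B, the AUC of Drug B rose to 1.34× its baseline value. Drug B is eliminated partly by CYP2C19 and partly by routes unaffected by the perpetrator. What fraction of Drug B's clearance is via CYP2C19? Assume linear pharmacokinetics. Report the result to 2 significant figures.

Let fm be the CYP2C19 fraction. New clearance relative to baseline = fm × 0.28 + (1 − fm).
AUC ratio = 1 / (new CL fraction), so new CL fraction = 1 / 1.34 = 0.7463.
fm × 0.28 + 1 − fm = 0.7463  ⇒  fm × (0.28 − 1) = −0.2537  ⇒  fm = 0.35.

0.35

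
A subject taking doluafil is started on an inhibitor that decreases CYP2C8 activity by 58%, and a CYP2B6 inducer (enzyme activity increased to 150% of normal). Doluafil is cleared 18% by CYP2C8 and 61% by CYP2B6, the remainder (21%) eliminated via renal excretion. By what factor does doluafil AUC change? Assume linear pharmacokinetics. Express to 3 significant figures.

The CYP2C8 pathway (18% of clearance) is reduced to 0.42× activity: 0.18 × 0.42 = 0.0756.
The CYP2B6 pathway (61% of clearance) is boosted to 1.5× activity: 0.61 × 1.5 = 0.915.
The remaining 21% of clearance is unaffected.
New clearance relative to baseline: 0.0756 + 0.915 + 0.21 = 1.2006.
Because AUC varies inversely with clearance, the combined effect is 1 / 1.2006 = 0.833.

0.833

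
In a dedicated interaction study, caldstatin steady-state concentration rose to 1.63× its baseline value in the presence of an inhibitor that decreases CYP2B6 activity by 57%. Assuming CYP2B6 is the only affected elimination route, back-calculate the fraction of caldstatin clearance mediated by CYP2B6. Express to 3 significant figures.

0.678

CL'/CL = 1 / 1.63 = 0.6135
0.43·fm + (1 − fm) = 0.6135
fm = (0.6135 − 1) / (0.43 − 1) = 0.678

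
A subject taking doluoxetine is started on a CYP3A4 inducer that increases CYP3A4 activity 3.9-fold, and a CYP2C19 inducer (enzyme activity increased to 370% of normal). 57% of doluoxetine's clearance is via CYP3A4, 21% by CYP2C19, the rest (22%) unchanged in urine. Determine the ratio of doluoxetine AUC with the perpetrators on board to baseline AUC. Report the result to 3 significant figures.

The CYP3A4 pathway (57% of clearance) is boosted to 3.9× activity: 0.57 × 3.9 = 2.223.
The CYP2C19 pathway (21% of clearance) rises to 3.7× activity: 0.21 × 3.7 = 0.777.
Non-CYP routes (22%) are unchanged.
CL_new/CL_old = 2.223 + 0.777 + 0.22 = 3.22.
AUC ∝ 1/CL: fold-change = 1 / 3.22 = 0.311.

0.311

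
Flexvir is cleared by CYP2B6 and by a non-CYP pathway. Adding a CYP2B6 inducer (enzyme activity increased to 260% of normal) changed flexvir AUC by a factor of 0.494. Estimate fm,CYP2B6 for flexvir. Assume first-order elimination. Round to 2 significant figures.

Call the CYP2B6 fraction fm. After the interaction, CL_new/CL_old = fm × 2.6 + (1 − fm).
AUC ratio = 1 / (new CL fraction), so new CL fraction = 1 / 0.494 = 2.024.
fm × 2.6 + 1 − fm = 2.024  ⇒  fm × (2.6 − 1) = 1.024  ⇒  fm = 0.64.

0.64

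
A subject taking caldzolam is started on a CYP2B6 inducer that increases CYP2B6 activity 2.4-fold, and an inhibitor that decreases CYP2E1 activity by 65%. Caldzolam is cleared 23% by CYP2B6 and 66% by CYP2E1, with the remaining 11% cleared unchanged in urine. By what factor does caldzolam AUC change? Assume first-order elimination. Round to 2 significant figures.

The CYP2B6 pathway (23% of clearance) rises to 2.4× activity: 0.23 × 2.4 = 0.552.
The CYP2E1 pathway (66% of clearance) drops to 0.35× activity: 0.66 × 0.35 = 0.231.
The remaining 11% of clearance is unaffected.
Relative clearance = 0.552 + 0.231 + 0.11 = 0.893.
Net AUC ratio = 1 / 0.893 = 1.1.

1.1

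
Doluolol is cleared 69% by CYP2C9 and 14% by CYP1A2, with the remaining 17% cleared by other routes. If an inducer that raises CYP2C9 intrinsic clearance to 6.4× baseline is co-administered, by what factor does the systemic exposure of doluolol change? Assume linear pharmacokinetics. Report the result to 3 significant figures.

0.212

The CYP2C9 pathway (69% of clearance) increases to 6.4× activity: 0.69 × 6.4 = 4.416.
CYP1A2 (14%) and the residual 17% are unaffected.
New clearance relative to baseline: 4.416 + 0.14 + 0.17 = 4.726.
Systemic exposure is inversely proportional to clearance, so the fold-change is 1 / 4.726 = 0.212.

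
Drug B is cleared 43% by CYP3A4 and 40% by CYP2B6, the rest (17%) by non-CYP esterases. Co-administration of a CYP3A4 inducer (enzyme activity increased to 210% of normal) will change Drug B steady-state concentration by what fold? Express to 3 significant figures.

0.679

The CYP3A4 pathway (43% of clearance) rises to 2.1× activity: 0.43 × 2.1 = 0.903.
CYP2B6 (40%) and the residual 17% are unaffected.
CL_new/CL_old = 0.903 + 0.4 + 0.17 = 1.473.
Steady-state concentration is inversely proportional to clearance, so the fold-change is 1 / 1.473 = 0.679.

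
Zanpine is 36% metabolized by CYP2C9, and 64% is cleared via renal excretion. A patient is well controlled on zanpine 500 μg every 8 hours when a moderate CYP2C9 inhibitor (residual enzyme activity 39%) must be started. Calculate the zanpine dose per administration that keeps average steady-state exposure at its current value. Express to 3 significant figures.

The CYP2C9 pathway (36% of clearance) falls to 0.39× activity: 0.36 × 0.39 = 0.1404.
The remaining 64% of clearance is unaffected.
CL_new/CL_old = 0.1404 + 0.64 = 0.7804.
Exposure is unchanged when dose changes in proportion to clearance. New dose = 500 μg × 0.7804 = 390 μg.

390 μg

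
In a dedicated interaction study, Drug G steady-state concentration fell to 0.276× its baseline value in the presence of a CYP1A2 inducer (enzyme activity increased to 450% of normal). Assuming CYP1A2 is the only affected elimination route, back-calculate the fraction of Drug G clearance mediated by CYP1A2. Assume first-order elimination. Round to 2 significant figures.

0.75

Call the CYP1A2 fraction fm. After the interaction, CL_new/CL_old = fm × 4.5 + (1 − fm).
Steady-state concentration ratio = 1 / (new CL fraction), so new CL fraction = 1 / 0.276 = 3.623.
fm × 4.5 + 1 − fm = 3.623  ⇒  fm × (4.5 − 1) = 2.623  ⇒  fm = 0.75.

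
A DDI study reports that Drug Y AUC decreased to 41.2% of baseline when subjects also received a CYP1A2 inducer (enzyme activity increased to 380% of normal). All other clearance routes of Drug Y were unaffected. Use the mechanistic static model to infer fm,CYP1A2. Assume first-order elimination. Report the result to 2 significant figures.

0.51

Let fm be the CYP1A2 fraction. New clearance relative to baseline = fm × 3.8 + (1 − fm).
AUC ratio = 1 / (new CL fraction), so new CL fraction = 1 / 0.412 = 2.427.
fm × 3.8 + 1 − fm = 2.427  ⇒  fm × (3.8 − 1) = 1.427  ⇒  fm = 0.51.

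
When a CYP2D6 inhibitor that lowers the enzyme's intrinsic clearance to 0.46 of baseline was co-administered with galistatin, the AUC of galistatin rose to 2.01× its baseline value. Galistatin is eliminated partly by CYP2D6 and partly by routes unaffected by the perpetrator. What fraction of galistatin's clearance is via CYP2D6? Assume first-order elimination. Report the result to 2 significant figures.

Write x for the fraction cleared via CYP2D6. The observed AUC change means clearance fell to 1/2.01 = 0.4975 of baseline.
Only the CYP2D6 route changed, so 0.4975 = x·0.46 + (1 − x), giving x = 0.93.

0.93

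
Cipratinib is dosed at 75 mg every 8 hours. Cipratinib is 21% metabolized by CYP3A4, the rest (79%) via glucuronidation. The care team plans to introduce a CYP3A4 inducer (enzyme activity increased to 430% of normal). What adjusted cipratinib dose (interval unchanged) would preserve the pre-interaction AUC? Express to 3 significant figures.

127 mg

The CYP3A4 pathway (21% of clearance) increases to 4.3× activity: 0.21 × 4.3 = 0.903.
Non-CYP routes (79%) are unchanged.
CL_new/CL_old = 0.903 + 0.79 = 1.693.
Exposure is unchanged when dose changes in proportion to clearance. New dose = 75 mg × 1.693 = 127 mg.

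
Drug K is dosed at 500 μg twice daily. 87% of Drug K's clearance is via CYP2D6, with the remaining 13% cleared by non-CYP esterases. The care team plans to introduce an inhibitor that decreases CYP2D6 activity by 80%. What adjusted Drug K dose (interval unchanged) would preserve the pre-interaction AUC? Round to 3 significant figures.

The CYP2D6 pathway (87% of clearance) is reduced to 0.2× activity: 0.87 × 0.2 = 0.174.
Non-CYP routes (13%) are unchanged.
CL_new/CL_old = 0.174 + 0.13 = 0.304.
Exposure is unchanged when dose changes in proportion to clearance. New dose = 500 μg × 0.304 = 152 μg.

152 μg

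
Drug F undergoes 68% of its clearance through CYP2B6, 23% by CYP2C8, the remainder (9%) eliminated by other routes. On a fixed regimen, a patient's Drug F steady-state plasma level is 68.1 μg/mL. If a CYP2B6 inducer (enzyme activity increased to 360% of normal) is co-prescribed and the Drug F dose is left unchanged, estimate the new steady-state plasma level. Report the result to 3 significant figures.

CYP2B6: 0.68 × 3.6 = 2.448
CYP2C8: 0.23 (unchanged)
Other: 0.09 (unchanged)
New clearance relative to baseline: 2.448 + 0.23 + 0.09 = 2.768.
Steady-state plasma level ∝ 1/CL, so new value = 68.1 / 2.768 = 24.6 μg/mL.

24.6 μg/mL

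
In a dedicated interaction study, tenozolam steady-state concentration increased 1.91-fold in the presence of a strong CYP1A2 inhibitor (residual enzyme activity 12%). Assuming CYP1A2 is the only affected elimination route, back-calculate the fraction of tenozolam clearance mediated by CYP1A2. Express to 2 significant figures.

0.54

Let x = fm,CYP1A2. Because steady-state concentration ∝ 1/CL, relative clearance fell to 1/1.91 = 0.5236.
Only the CYP1A2 route changed, so 0.5236 = x·0.12 + (1 − x), giving x = 0.54.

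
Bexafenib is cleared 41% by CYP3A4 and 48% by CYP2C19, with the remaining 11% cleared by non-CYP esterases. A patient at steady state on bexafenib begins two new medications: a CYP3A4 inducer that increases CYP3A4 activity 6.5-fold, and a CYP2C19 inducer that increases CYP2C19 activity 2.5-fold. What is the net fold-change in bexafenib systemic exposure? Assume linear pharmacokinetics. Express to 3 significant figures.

0.252

The CYP3A4 pathway (41% of clearance) increases to 6.5× activity: 0.41 × 6.5 = 2.665.
The CYP2C19 pathway (48% of clearance) increases to 2.5× activity: 0.48 × 2.5 = 1.2.
Non-CYP routes (11%) are unchanged.
New clearance relative to baseline: 2.665 + 1.2 + 0.11 = 3.975.
Net systemic exposure ratio = 1 / 3.975 = 0.252.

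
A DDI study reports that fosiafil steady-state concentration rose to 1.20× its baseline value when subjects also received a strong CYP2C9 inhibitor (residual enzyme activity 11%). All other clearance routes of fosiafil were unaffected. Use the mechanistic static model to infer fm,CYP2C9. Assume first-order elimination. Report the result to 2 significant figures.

0.19

Let fm be the CYP2C9 fraction. New clearance relative to baseline = fm × 0.11 + (1 − fm).
Steady-state concentration ratio = 1 / (new CL fraction), so new CL fraction = 1 / 1.20 = 0.8333.
fm × 0.11 + 1 − fm = 0.8333  ⇒  fm × (0.11 − 1) = −0.1667  ⇒  fm = 0.19.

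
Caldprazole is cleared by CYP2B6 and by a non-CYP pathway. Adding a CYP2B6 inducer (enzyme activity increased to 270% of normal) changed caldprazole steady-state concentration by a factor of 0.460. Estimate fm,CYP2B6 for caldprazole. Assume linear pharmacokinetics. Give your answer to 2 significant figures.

Let x = fm,CYP2B6. Because steady-state concentration ∝ 1/CL, relative clearance rose to 1/0.460 = 2.174.
Setting x·2.7 + (1 − x) = 2.174 and solving: x = (2.174 − 1)/(2.7 − 1) = 0.69.

0.69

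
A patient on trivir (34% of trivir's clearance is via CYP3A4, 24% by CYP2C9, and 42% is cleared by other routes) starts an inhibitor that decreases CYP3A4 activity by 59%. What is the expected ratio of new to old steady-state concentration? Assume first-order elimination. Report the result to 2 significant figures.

CYP3A4: 0.34 × 0.41 = 0.1394
CYP2C9: 0.24 (unchanged)
Other: 0.42 (unchanged)
CL_new/CL_old = 0.1394 + 0.24 + 0.42 = 0.7994.
Steady-state concentration ratio = CL_old/CL_new = 1 / 0.7994 = 1.3.

1.3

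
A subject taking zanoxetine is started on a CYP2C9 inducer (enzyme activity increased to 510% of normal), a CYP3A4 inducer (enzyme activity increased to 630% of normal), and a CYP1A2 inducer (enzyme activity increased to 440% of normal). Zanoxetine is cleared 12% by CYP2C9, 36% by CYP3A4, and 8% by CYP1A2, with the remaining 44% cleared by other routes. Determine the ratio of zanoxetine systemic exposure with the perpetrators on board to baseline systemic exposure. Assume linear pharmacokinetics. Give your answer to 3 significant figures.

The CYP2C9 pathway (12% of clearance) increases to 5.1× activity: 0.12 × 5.1 = 0.612.
The CYP3A4 pathway (36% of clearance) is boosted to 6.3× activity: 0.36 × 6.3 = 2.268.
The CYP1A2 pathway (8% of clearance) rises to 4.4× activity: 0.08 × 4.4 = 0.352.
The remaining 44% of clearance is unaffected.
Relative clearance = 0.612 + 2.268 + 0.352 + 0.44 = 3.672.
Net systemic exposure ratio = 1 / 3.672 = 0.272.

0.272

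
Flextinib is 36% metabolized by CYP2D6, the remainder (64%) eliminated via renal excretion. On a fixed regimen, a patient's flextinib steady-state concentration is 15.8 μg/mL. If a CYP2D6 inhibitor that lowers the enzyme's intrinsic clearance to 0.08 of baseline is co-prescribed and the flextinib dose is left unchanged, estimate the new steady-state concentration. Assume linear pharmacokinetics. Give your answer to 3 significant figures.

CYP2D6: 0.36 × 0.08 = 0.0288
Other: 0.64 (unchanged)
Relative clearance = 0.0288 + 0.64 = 0.6688.
New steady-state concentration = baseline ÷ relative clearance = 15.8 / 0.6688 = 23.6 μg/mL.

23.6 μg/mL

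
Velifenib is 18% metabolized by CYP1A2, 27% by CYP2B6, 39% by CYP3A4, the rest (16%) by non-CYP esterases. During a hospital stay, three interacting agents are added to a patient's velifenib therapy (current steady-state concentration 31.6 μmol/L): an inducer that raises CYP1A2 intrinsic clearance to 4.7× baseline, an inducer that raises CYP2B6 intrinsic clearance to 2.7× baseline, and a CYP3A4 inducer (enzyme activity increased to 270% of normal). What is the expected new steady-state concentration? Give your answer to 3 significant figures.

CYP1A2: 0.18 × 4.7 = 0.846
CYP2B6: 0.27 × 2.7 = 0.729
CYP3A4: 0.39 × 2.7 = 1.053
Other: 0.16 (unchanged)
CL_new/CL_old = 0.846 + 0.729 + 1.053 + 0.16 = 2.788.
Dividing the baseline by the relative clearance: 31.6 / 2.788 = 11.3 μmol/L.

11.3 μmol/L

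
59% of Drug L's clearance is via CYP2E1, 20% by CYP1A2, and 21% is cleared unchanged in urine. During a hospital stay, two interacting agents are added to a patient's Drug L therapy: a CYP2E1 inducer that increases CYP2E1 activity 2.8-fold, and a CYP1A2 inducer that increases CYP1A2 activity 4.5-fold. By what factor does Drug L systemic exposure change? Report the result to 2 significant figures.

The CYP2E1 pathway (59% of clearance) increases to 2.8× activity: 0.59 × 2.8 = 1.652.
The CYP1A2 pathway (20% of clearance) increases to 4.5× activity: 0.2 × 4.5 = 0.9.
The remaining 21% of clearance is unaffected.
New clearance relative to baseline: 1.652 + 0.9 + 0.21 = 2.762.
Because systemic exposure varies inversely with clearance, the combined effect is 1 / 2.762 = 0.36.

0.36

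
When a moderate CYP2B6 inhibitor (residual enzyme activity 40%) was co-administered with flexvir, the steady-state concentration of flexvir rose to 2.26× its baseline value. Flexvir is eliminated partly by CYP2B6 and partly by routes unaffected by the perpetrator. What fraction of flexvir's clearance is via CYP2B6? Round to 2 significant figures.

CL'/CL = 1 / 2.26 = 0.4425
0.4·fm + (1 − fm) = 0.4425
fm = (0.4425 − 1) / (0.4 − 1) = 0.93

0.93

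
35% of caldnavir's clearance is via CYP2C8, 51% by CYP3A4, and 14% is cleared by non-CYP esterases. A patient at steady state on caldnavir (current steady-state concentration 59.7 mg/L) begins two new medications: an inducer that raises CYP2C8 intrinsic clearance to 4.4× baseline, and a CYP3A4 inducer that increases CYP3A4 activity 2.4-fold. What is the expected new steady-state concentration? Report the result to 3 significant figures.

The CYP2C8 pathway (35% of clearance) is boosted to 4.4× activity: 0.35 × 4.4 = 1.54.
The CYP3A4 pathway (51% of clearance) rises to 2.4× activity: 0.51 × 2.4 = 1.224.
The remaining 14% of clearance is unaffected.
CL_new/CL_old = 1.54 + 1.224 + 0.14 = 2.904.
Dividing the baseline by the relative clearance: 59.7 / 2.904 = 20.6 mg/L.

20.6 mg/L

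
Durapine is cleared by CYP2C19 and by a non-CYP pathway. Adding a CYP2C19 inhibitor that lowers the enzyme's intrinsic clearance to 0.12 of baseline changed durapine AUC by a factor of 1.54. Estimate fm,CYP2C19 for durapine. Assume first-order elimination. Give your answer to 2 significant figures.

0.40

CL'/CL = 1 / 1.54 = 0.6494
0.12·fm + (1 − fm) = 0.6494
fm = (0.6494 − 1) / (0.12 − 1) = 0.40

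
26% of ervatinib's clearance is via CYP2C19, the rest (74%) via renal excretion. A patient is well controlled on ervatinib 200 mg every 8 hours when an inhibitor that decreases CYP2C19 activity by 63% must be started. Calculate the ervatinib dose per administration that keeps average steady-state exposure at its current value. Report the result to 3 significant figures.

The CYP2C19 pathway (26% of clearance) drops to 0.37× activity: 0.26 × 0.37 = 0.0962.
The remaining 74% of clearance is unaffected.
New clearance relative to baseline: 0.0962 + 0.74 = 0.8362.
Css,avg = (dose rate)/CL, so holding Css fixed requires dose ∝ CL: 200 × 0.8362 = 167 mg.

167 mg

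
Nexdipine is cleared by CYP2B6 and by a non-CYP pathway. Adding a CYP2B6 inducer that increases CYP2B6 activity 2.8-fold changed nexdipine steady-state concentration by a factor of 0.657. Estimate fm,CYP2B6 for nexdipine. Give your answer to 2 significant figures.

Let x = fm,CYP2B6. Because steady-state concentration ∝ 1/CL, relative clearance rose to 1/0.657 = 1.522.
Setting x·2.8 + (1 − x) = 1.522 and solving: x = (1.522 − 1)/(2.8 − 1) = 0.29.

0.29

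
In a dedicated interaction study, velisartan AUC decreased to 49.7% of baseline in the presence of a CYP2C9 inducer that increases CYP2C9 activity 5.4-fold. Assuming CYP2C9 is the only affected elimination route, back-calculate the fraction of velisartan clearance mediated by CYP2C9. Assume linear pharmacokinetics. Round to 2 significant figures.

0.23

CL'/CL = 1 / 0.497 = 2.012
5.4·fm + (1 − fm) = 2.012
fm = (2.012 − 1) / (5.4 − 1) = 0.23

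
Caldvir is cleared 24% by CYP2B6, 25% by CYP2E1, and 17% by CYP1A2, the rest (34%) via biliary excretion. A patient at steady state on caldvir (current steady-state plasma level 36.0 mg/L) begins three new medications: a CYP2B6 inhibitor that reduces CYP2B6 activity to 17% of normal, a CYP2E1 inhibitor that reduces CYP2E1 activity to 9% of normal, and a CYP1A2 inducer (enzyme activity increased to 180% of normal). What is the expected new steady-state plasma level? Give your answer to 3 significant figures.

50.8 mg/L

The CYP2B6 pathway (24% of clearance) is reduced to 0.17× activity: 0.24 × 0.17 = 0.0408.
The CYP2E1 pathway (25% of clearance) falls to 0.09× activity: 0.25 × 0.09 = 0.0225.
The CYP1A2 pathway (17% of clearance) increases to 1.8× activity: 0.17 × 1.8 = 0.306.
The remaining 34% of clearance is unaffected.
Relative clearance = 0.0408 + 0.0225 + 0.306 + 0.34 = 0.7093.
Dividing the baseline by the relative clearance: 36.0 / 0.7093 = 50.8 mg/L.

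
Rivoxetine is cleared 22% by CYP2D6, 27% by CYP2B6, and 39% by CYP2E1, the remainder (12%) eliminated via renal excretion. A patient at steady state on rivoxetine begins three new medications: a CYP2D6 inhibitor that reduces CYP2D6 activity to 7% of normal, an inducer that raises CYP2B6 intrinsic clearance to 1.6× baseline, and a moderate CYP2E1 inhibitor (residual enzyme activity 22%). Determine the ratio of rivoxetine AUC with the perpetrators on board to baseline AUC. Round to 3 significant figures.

The CYP2D6 pathway (22% of clearance) is reduced to 0.07× activity: 0.22 × 0.07 = 0.0154.
The CYP2B6 pathway (27% of clearance) increases to 1.6× activity: 0.27 × 1.6 = 0.432.
The CYP2E1 pathway (39% of clearance) is reduced to 0.22× activity: 0.39 × 0.22 = 0.0858.
Non-CYP routes (12%) are unchanged.
Relative clearance = 0.0154 + 0.432 + 0.0858 + 0.12 = 0.6532.
AUC ∝ 1/CL: fold-change = 1 / 0.6532 = 1.53.

1.53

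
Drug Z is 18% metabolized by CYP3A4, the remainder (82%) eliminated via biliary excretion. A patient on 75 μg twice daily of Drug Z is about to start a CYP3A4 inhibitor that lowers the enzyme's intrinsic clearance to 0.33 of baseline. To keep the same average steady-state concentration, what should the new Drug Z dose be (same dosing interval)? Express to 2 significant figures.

66 μg

The CYP3A4 pathway (18% of clearance) is reduced to 0.33× activity: 0.18 × 0.33 = 0.0594.
Non-CYP routes (82%) are unchanged.
New clearance relative to baseline: 0.0594 + 0.82 = 0.8794.
Exposure is unchanged when dose changes in proportion to clearance. New dose = 75 μg × 0.8794 = 66 μg.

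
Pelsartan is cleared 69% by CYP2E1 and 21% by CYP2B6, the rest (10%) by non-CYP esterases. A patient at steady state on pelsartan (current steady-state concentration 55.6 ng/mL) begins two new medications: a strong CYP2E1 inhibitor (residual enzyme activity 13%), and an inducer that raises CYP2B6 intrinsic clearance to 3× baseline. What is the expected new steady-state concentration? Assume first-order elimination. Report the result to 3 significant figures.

67.8 ng/mL

The CYP2E1 pathway (69% of clearance) drops to 0.13× activity: 0.69 × 0.13 = 0.0897.
The CYP2B6 pathway (21% of clearance) is boosted to 3× activity: 0.21 × 3 = 0.63.
Non-CYP routes (10%) are unchanged.
New clearance relative to baseline: 0.0897 + 0.63 + 0.1 = 0.8197.
New steady-state concentration = 55.6 / 0.8197 = 67.8 ng/mL (concentration scales inversely with clearance).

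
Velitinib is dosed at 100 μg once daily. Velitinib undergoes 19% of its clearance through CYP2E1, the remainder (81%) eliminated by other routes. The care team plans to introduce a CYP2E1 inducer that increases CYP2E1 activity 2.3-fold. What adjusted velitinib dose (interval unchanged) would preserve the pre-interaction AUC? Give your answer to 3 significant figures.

125 μg

The CYP2E1 pathway (19% of clearance) increases to 2.3× activity: 0.19 × 2.3 = 0.437.
Non-CYP routes (81%) are unchanged.
Relative clearance = 0.437 + 0.81 = 1.247.
To maintain the same steady-state level, dose must scale with clearance: new dose = 100 × 1.247 = 125 μg.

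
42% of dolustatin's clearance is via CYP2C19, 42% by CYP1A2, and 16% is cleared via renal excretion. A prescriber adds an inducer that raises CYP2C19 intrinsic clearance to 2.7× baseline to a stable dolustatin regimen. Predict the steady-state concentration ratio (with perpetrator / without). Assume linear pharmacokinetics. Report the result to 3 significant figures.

0.583

The CYP2C19 pathway (42% of clearance) is boosted to 2.7× activity: 0.42 × 2.7 = 1.134.
CYP1A2 (42%) and the residual 16% are unaffected.
CL_new/CL_old = 1.134 + 0.42 + 0.16 = 1.714.
Steady-state concentration is inversely proportional to clearance, so the fold-change is 1 / 1.714 = 0.583.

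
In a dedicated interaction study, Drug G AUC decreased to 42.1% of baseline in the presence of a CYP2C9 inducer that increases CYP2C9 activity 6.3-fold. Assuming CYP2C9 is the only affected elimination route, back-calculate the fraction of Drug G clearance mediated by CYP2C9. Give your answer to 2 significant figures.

Call the CYP2C9 fraction fm. After the interaction, CL_new/CL_old = fm × 6.3 + (1 − fm).
AUC ratio = 1 / (new CL fraction), so new CL fraction = 1 / 0.421 = 2.375.
fm × 6.3 + 1 − fm = 2.375  ⇒  fm × (6.3 − 1) = 1.375  ⇒  fm = 0.26.

0.26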